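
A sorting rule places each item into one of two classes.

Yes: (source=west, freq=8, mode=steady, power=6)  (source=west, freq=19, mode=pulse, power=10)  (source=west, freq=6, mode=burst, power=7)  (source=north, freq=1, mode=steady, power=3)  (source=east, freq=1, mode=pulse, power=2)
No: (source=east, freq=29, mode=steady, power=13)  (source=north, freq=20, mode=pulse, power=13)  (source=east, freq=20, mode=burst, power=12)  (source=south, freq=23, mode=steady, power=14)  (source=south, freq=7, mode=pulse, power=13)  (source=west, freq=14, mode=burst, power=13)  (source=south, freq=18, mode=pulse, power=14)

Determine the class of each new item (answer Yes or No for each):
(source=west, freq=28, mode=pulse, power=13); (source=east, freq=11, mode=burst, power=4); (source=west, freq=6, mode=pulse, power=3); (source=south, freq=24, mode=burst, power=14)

The distinguishing property — power ≤ 10 — holds for all the 'Yes' cases and none of the 'No' cases.
(source=west, freq=28, mode=pulse, power=13): No (power = 13).
(source=east, freq=11, mode=burst, power=4): Yes (power = 4).
(source=west, freq=6, mode=pulse, power=3): Yes (power = 3).
(source=south, freq=24, mode=burst, power=14): No (power = 14).

No, Yes, Yes, No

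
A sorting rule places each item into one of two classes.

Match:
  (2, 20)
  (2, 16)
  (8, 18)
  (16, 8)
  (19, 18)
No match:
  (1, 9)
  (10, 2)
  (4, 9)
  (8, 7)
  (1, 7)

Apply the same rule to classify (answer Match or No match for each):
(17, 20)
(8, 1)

Match, No match

The rule appears to be: sum ≥ 18.
(17, 20): 17+20 = 37, fits → Match.
(8, 1): 8+1 = 9, fails the rule → No match.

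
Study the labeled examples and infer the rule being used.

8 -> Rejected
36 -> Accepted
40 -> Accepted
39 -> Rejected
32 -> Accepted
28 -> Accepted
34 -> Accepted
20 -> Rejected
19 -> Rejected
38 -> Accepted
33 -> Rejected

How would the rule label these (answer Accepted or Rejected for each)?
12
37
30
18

Rejected, Rejected, Accepted, Rejected

The classifier is using: even AND at least 28.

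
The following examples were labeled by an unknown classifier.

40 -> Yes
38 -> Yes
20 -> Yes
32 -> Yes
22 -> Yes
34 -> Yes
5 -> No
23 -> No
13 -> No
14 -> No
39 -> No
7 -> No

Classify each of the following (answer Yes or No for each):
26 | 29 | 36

Yes, No, Yes

All 'Yes' examples share one property — even AND at least 20 — and every 'No' example lacks it.
26 → 26 is even, 26 ≥ 20 → Yes. 29 → 29 is odd, 29 ≥ 20 → No. 36 → 36 is even, 36 ≥ 20 → Yes.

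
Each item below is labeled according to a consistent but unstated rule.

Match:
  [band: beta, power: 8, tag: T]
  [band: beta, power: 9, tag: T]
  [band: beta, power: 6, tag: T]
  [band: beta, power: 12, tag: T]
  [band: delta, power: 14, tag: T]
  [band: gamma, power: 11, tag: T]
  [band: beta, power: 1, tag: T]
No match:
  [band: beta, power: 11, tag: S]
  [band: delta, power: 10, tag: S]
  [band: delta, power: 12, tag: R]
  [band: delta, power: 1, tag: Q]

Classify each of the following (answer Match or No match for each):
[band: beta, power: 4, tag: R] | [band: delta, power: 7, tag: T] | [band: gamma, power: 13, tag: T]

No match, Match, Match

Looking at the examples, the only property every 'Match' case has and every 'No match' case lacks is: tag is T.
No match: [band: beta, power: 4, tag: R], since tag is R.
Match: [band: delta, power: 7, tag: T], since tag is T.
Match: [band: gamma, power: 13, tag: T], since tag is T.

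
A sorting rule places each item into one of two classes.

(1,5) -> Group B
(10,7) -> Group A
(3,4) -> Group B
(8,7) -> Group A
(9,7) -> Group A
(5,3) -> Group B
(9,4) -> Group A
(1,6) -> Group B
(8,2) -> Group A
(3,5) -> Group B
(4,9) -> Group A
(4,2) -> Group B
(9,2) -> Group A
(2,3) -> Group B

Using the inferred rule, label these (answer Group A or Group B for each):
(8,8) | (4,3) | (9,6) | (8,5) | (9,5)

Group A, Group B, Group A, Group A, Group A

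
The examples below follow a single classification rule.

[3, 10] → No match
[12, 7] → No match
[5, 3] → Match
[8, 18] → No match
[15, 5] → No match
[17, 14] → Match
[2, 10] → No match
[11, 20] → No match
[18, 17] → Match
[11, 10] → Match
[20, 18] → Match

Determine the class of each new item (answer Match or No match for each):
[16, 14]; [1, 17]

Match, No match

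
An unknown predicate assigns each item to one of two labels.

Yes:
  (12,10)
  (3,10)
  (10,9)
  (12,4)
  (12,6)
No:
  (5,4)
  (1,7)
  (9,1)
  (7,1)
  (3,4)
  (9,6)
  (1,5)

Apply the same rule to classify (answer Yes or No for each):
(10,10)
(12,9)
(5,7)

Yes, Yes, No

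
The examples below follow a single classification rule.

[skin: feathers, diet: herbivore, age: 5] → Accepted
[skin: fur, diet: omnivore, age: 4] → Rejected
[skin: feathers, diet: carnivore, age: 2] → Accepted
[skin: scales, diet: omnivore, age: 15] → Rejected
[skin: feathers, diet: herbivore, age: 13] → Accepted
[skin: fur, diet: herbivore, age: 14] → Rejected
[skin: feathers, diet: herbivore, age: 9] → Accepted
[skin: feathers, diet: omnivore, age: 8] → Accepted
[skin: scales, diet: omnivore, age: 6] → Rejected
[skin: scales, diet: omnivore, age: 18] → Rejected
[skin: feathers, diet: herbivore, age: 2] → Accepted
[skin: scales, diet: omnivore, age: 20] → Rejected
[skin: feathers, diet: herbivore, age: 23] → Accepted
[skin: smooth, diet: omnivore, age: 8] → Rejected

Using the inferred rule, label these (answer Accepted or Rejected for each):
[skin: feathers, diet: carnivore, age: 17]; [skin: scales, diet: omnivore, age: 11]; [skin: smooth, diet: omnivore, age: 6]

The pattern is that an item is 'Accepted' exactly when: skin is feathers.

Accepted, Rejected, Rejected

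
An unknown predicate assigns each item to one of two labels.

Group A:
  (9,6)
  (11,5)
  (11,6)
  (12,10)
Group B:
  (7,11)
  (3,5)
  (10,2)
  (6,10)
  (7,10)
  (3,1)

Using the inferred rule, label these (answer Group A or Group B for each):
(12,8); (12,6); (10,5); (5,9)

The distinguishing property — first > second AND sum ≥ 15 — holds for all the 'Group A' cases and none of the 'Group B' cases.
(12,8): 12 > 8, 12+8 = 20, satisfies this → Group A.
(12,6): 12 > 6, 12+6 = 18, satisfies this → Group A.
(10,5): 10 > 5, 10+5 = 15, satisfies this → Group A.
(5,9): 5 < 9, 5+9 = 14, does not satisfy this → Group B.

Group A, Group A, Group A, Group B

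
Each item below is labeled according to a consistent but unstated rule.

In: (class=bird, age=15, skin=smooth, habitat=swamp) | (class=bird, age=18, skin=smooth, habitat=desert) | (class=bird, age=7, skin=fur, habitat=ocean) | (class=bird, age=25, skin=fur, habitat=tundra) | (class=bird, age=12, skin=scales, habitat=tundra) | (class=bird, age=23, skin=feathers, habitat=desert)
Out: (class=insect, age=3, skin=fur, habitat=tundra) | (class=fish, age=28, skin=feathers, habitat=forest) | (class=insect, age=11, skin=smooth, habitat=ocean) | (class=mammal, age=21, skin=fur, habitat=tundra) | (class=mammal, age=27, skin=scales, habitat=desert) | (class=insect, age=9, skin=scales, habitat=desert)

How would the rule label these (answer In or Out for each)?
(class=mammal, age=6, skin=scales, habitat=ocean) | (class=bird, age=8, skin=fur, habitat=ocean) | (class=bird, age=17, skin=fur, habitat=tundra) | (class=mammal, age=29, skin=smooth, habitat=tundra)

'In' ⟺ class is bird.
(class=mammal, age=6, skin=scales, habitat=ocean) — class is mammal, hence Out. (class=bird, age=8, skin=fur, habitat=ocean) — class is bird, hence In. (class=bird, age=17, skin=fur, habitat=tundra) — class is bird, hence In. (class=mammal, age=29, skin=smooth, habitat=tundra) — class is mammal, hence Out.

Out, In, In, Out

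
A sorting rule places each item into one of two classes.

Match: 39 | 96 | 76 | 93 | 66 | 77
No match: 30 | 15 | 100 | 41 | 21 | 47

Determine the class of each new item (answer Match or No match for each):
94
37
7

Match, No match, No match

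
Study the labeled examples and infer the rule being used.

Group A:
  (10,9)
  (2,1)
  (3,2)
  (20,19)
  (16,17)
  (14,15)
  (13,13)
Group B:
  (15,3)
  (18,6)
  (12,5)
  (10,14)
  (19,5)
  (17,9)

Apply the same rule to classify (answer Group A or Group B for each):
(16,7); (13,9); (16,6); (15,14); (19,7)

Group B, Group B, Group B, Group A, Group B

All 'Group A' examples share one property — |first − second| ≤ 1 — and every 'Group B' example lacks it.
(16,7): Group B (|16−7| = 9). (13,9): Group B (|13−9| = 4). (16,6): Group B (|16−6| = 10). (15,14): Group A (|15−14| = 1). (19,7): Group B (|19−7| = 12).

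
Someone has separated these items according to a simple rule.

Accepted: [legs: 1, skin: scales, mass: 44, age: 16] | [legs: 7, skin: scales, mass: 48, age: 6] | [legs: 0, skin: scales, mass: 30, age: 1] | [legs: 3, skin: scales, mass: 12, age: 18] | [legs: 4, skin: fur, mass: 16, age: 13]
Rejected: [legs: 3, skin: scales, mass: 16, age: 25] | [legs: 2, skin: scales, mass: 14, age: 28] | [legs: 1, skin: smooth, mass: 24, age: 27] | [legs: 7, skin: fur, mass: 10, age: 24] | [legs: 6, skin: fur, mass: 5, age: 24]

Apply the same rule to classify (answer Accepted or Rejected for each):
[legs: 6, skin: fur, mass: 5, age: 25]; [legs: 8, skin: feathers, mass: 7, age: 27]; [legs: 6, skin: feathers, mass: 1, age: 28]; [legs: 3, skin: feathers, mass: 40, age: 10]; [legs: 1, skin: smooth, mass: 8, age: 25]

Rejected, Rejected, Rejected, Accepted, Rejected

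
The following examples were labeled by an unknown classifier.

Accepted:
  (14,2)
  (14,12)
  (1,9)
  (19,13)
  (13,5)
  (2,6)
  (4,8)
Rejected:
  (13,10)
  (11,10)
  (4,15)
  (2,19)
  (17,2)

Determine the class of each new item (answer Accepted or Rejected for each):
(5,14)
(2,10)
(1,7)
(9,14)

Rejected, Accepted, Accepted, Rejected

The classifier is using: sum is even.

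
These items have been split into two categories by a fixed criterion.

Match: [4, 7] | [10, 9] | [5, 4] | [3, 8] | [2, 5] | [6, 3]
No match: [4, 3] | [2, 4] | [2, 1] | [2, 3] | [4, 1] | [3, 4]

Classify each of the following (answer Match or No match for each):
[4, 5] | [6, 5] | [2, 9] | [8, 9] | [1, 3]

Rule: max ≥ 5. This holds for each 'Match' example and fails for each 'No match' one.
[4, 5]: max 5 — checks out, so Match.
[6, 5]: max 6 — checks out, so Match.
[2, 9]: max 9 — checks out, so Match.
[8, 9]: max 9 — checks out, so Match.
[1, 3]: max 3 — does not pass, so No match.

Match, Match, Match, Match, No match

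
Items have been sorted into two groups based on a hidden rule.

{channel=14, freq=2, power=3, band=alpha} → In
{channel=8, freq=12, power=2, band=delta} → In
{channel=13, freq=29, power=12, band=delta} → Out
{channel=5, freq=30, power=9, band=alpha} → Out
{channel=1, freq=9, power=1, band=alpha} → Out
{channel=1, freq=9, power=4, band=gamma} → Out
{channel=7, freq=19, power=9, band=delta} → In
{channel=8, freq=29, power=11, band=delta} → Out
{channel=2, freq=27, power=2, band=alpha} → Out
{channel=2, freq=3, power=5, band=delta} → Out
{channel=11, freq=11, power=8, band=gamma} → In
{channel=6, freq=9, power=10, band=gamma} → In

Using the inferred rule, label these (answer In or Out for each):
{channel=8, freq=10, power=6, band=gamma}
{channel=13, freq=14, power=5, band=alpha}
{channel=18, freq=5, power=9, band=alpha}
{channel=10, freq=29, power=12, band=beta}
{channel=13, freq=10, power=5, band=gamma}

In, In, In, Out, In

The simplest hypothesis consistent with all the labels is: freq ≤ 19 AND channel ≥ 5.
{channel=8, freq=10, power=6, band=gamma}: freq = 10, channel = 8, qualifies → In.
{channel=13, freq=14, power=5, band=alpha}: freq = 14, channel = 13, qualifies → In.
{channel=18, freq=5, power=9, band=alpha}: freq = 5, channel = 18, qualifies → In.
{channel=10, freq=29, power=12, band=beta}: freq = 29, channel = 10, doesn't qualify → Out.
{channel=13, freq=10, power=5, band=gamma}: freq = 10, channel = 13, qualifies → In.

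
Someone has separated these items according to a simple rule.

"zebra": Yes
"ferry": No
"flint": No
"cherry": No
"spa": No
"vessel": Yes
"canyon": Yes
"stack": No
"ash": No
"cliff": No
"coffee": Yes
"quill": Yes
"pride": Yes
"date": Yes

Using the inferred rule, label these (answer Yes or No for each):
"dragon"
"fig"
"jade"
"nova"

The common property of the 'Yes' items is: has ≥ 2 vowels. No 'No' item has it.
"dragon" — 2 vowels, hence Yes. "fig" — 1 vowel, hence No. "jade" — 2 vowels, hence Yes. "nova" — 2 vowels, hence Yes.

Yes, No, Yes, Yes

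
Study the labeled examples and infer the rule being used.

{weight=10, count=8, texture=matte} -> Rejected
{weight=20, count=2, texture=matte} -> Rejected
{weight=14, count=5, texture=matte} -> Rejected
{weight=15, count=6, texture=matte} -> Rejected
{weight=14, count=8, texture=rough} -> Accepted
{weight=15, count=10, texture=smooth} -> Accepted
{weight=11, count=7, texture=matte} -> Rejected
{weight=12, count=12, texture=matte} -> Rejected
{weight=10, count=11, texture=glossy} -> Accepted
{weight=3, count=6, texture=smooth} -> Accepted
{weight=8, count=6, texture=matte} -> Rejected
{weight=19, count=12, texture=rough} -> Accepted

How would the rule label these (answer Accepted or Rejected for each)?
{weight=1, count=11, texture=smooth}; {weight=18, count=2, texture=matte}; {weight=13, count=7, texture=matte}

Accepted, Rejected, Rejected

The common property of the 'Accepted' items is: texture is not matte. No 'Rejected' item has it.
Accepted: {weight=1, count=11, texture=smooth}, since texture is smooth.
Rejected: {weight=18, count=2, texture=matte}, since texture is matte.
Rejected: {weight=13, count=7, texture=matte}, since texture is matte.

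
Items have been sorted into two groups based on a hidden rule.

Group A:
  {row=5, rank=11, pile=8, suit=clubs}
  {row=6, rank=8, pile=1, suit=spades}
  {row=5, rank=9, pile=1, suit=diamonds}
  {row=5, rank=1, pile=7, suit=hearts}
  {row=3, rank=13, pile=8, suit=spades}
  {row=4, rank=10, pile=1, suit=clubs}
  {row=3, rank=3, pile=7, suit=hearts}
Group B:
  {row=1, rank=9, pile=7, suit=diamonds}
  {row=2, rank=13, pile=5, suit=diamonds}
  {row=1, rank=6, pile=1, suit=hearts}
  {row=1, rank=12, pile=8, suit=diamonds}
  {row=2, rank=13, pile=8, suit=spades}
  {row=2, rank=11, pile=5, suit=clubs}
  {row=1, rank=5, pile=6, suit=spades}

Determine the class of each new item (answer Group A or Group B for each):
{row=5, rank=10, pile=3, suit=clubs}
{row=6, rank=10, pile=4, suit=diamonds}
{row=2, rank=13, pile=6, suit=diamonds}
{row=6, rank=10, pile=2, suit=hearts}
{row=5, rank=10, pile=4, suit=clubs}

Group A, Group A, Group B, Group A, Group A

Rule: row ≥ 3. This holds for each 'Group A' example and fails for each 'Group B' one.
Group A: {row=5, rank=10, pile=3, suit=clubs}, since row = 5. Group A: {row=6, rank=10, pile=4, suit=diamonds}, since row = 6. Group B: {row=2, rank=13, pile=6, suit=diamonds}, since row = 2. Group A: {row=6, rank=10, pile=2, suit=hearts}, since row = 6. Group A: {row=5, rank=10, pile=4, suit=clubs}, since row = 5.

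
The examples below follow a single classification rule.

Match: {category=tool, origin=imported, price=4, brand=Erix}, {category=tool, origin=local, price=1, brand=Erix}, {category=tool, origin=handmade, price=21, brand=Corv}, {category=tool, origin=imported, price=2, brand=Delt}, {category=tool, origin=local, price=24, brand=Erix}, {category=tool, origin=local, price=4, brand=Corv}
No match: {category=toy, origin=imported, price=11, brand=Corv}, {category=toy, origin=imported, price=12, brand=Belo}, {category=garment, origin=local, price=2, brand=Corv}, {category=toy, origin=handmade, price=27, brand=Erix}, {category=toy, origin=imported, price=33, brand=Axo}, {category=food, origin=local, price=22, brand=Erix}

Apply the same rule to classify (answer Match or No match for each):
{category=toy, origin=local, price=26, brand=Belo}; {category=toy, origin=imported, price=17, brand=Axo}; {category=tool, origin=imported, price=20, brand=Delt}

Rule: category is tool. This holds for each 'Match' example and fails for each 'No match' one.
{category=toy, origin=local, price=26, brand=Belo} — category is toy, hence No match. {category=toy, origin=imported, price=17, brand=Axo} — category is toy, hence No match. {category=tool, origin=imported, price=20, brand=Delt} — category is tool, hence Match.

No match, No match, Match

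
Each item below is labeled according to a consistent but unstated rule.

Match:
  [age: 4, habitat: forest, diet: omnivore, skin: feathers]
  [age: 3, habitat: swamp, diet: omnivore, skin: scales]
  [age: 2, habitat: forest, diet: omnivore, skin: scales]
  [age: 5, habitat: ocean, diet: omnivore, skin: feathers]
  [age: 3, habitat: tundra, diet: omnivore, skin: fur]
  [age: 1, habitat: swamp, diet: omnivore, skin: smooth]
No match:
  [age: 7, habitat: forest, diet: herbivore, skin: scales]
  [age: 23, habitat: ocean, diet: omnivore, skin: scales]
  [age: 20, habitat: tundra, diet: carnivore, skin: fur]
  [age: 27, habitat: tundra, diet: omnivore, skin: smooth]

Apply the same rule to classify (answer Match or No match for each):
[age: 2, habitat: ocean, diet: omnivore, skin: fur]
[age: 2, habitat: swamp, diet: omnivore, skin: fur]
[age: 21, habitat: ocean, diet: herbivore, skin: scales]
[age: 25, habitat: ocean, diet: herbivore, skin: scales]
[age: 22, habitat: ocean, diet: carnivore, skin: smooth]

Match, Match, No match, No match, No match

One predicate separates the groups cleanly: age ≤ 5.
[age: 2, habitat: ocean, diet: omnivore, skin: fur]: age = 2, checks out → Match.
[age: 2, habitat: swamp, diet: omnivore, skin: fur]: age = 2, checks out → Match.
[age: 21, habitat: ocean, diet: herbivore, skin: scales]: age = 21, does not pass → No match.
[age: 25, habitat: ocean, diet: herbivore, skin: scales]: age = 25, does not pass → No match.
[age: 22, habitat: ocean, diet: carnivore, skin: smooth]: age = 22, does not pass → No match.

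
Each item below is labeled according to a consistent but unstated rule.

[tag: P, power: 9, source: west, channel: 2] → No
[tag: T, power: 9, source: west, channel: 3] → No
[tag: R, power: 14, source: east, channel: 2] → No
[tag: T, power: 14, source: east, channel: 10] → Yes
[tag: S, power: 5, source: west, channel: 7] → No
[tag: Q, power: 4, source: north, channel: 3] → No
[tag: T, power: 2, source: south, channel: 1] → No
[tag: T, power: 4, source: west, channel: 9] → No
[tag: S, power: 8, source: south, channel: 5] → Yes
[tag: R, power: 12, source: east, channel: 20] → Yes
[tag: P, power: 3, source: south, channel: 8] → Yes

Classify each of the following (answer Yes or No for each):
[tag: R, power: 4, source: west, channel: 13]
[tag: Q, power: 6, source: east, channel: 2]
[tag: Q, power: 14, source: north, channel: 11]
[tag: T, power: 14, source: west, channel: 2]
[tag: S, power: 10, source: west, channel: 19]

The pattern is that an item is 'Yes' exactly when: source is not west AND channel ≥ 5.
[tag: R, power: 4, source: west, channel: 13] — source is west, channel = 13, hence No. [tag: Q, power: 6, source: east, channel: 2] — source is east, channel = 2, hence No. [tag: Q, power: 14, source: north, channel: 11] — source is north, channel = 11, hence Yes. [tag: T, power: 14, source: west, channel: 2] — source is west, channel = 2, hence No. [tag: S, power: 10, source: west, channel: 19] — source is west, channel = 19, hence No.

No, No, Yes, No, No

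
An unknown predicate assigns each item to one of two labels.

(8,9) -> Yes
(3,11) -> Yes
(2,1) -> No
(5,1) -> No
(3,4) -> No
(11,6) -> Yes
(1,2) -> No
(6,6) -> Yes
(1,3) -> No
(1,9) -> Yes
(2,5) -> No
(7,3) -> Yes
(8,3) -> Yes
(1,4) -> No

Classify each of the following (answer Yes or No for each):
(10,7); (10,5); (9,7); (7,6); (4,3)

All 'Yes' examples share one property — sum ≥ 10 — and every 'No' example lacks it.
(10,7): 10+7 = 17 — qualifies, so Yes.
(10,5): 10+5 = 15 — qualifies, so Yes.
(9,7): 9+7 = 16 — qualifies, so Yes.
(7,6): 7+6 = 13 — qualifies, so Yes.
(4,3): 4+3 = 7 — lacks this property, so No.

Yes, Yes, Yes, Yes, No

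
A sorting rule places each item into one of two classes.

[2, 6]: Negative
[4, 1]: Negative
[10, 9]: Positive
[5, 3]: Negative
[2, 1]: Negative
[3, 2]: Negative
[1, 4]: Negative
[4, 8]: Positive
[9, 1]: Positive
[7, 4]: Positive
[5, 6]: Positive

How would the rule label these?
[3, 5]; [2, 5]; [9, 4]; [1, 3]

Negative, Negative, Positive, Negative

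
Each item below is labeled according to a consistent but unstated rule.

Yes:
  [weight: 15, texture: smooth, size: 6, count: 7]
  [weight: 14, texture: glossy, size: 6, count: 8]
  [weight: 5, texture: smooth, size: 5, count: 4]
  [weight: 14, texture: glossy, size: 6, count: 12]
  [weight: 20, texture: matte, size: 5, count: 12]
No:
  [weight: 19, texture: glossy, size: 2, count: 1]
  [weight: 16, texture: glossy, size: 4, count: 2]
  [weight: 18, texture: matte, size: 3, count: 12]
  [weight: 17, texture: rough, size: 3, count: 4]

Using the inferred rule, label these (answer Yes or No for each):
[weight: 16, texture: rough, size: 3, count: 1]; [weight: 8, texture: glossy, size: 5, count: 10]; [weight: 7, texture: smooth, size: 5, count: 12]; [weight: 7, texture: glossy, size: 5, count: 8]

One predicate separates the groups cleanly: size ≥ 5.

No, Yes, Yes, Yes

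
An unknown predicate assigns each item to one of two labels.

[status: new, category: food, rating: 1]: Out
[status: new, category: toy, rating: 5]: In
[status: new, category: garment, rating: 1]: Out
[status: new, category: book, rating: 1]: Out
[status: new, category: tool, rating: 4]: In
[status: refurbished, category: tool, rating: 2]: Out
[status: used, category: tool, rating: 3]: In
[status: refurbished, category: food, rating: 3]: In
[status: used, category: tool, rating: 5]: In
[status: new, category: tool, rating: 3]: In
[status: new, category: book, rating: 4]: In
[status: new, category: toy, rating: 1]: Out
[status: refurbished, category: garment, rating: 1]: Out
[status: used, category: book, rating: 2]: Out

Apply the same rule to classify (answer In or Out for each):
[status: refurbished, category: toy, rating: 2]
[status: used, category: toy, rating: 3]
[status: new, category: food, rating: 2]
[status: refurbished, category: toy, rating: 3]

Rule: rating ≥ 3. This holds for each 'In' example and fails for each 'Out' one.

Out, In, Out, In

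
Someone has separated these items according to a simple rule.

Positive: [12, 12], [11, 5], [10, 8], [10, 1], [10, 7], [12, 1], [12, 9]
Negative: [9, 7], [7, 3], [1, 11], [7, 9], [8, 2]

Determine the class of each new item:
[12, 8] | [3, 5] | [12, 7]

Rule: first ≥ 10. This holds for each 'Positive' example and fails for each 'Negative' one.
Positive: [12, 8], since first 12.
Negative: [3, 5], since first 3.
Positive: [12, 7], since first 12.

Positive, Negative, Positive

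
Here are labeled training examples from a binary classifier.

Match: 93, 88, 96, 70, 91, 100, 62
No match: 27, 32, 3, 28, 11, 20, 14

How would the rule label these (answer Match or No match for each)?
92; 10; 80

Every 'Match' example satisfies: at least 62. None of the 'No match' examples do.

Match, No match, Match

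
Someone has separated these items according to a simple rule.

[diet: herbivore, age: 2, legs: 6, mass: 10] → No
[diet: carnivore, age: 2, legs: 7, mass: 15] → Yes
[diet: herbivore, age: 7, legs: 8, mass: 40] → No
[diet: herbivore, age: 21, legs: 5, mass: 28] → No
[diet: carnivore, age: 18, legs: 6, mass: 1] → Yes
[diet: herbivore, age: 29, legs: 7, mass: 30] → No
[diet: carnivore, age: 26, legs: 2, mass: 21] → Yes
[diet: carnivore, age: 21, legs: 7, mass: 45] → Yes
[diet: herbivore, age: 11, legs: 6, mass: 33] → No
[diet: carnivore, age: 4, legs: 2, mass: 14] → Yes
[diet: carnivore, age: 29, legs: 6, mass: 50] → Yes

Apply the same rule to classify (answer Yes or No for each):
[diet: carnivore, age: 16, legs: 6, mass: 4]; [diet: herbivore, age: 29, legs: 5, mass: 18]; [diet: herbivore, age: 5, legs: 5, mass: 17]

Yes, No, No

The distinguishing property — diet is carnivore — holds for all the 'Yes' cases and none of the 'No' cases.
[diet: carnivore, age: 16, legs: 6, mass: 4] → diet is carnivore → Yes.
[diet: herbivore, age: 29, legs: 5, mass: 18] → diet is herbivore → No.
[diet: herbivore, age: 5, legs: 5, mass: 17] → diet is herbivore → No.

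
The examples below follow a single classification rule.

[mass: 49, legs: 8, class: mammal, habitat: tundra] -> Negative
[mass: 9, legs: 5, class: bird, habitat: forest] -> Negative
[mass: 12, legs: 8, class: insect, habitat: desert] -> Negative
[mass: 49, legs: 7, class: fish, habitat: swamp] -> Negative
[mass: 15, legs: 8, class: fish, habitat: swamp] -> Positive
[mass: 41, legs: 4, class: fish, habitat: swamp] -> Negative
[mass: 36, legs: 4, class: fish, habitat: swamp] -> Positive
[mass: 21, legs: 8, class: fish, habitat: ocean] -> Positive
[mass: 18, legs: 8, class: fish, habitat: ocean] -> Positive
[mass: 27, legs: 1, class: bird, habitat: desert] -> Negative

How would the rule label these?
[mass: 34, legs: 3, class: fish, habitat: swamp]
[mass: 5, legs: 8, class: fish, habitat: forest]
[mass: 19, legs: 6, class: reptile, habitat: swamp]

The common property of the 'Positive' items is: class is fish AND mass ≤ 36. No 'Negative' item has it.
Positive: [mass: 34, legs: 3, class: fish, habitat: swamp], since class is fish, mass = 34. Positive: [mass: 5, legs: 8, class: fish, habitat: forest], since class is fish, mass = 5. Negative: [mass: 19, legs: 6, class: reptile, habitat: swamp], since class is reptile, mass = 19.

Positive, Positive, Negative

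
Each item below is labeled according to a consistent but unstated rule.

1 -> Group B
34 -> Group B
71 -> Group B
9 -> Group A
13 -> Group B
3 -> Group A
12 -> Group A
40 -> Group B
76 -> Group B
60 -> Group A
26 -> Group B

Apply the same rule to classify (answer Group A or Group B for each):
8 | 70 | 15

Group B, Group B, Group A

The distinguishing property — multiple of 3 — holds for all the 'Group A' cases and none of the 'Group B' cases.
8: 8 = 3·2 + 2 — does not fit, so Group B. 70: 70 = 3·23 + 1 — does not fit, so Group B. 15: 15 = 3·5 — matches, so Group A.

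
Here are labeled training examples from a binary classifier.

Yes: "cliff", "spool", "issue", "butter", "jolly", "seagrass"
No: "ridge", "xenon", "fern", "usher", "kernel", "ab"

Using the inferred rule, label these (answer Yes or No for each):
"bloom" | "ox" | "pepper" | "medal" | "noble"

The simplest hypothesis consistent with all the labels is: has a double letter.

Yes, No, Yes, No, No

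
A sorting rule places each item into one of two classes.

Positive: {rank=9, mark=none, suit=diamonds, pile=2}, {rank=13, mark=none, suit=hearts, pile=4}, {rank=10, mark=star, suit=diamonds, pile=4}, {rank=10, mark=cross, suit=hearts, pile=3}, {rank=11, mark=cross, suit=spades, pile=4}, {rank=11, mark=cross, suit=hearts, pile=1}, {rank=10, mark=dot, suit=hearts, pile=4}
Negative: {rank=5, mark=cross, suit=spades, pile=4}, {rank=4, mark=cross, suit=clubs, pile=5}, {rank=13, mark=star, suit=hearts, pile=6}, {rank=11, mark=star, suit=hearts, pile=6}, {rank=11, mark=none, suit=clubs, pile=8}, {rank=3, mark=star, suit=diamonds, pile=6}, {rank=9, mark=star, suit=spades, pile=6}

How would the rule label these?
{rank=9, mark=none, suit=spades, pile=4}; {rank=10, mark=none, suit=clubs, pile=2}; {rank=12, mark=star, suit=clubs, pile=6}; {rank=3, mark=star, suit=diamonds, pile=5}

One predicate separates the groups cleanly: rank ≥ 9 AND pile ≤ 4.
{rank=9, mark=none, suit=spades, pile=4} — rank = 9, pile = 4, hence Positive.
{rank=10, mark=none, suit=clubs, pile=2} — rank = 10, pile = 2, hence Positive.
{rank=12, mark=star, suit=clubs, pile=6} — rank = 12, pile = 6, hence Negative.
{rank=3, mark=star, suit=diamonds, pile=5} — rank = 3, pile = 5, hence Negative.

Positive, Positive, Negative, Negative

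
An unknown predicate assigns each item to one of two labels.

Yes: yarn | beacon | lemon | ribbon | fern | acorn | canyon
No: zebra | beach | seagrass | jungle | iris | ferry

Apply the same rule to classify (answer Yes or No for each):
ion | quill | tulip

Yes, No, No

The rule appears to be: ends with 'n'.
ion: ends with 'n' — meets the rule, so Yes. quill: ends with 'l' — does not fit, so No. tulip: ends with 'p' — does not fit, so No.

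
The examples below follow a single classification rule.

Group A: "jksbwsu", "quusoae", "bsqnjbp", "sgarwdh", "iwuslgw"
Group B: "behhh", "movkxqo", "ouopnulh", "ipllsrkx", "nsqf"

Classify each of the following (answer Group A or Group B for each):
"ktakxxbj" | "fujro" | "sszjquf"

Group B, Group B, Group A

The simplest hypothesis consistent with all the labels is: odd length AND contains 's'.
"ktakxxbj": length 8, no 's' — does not fit, so Group B.
"fujro": length 5, no 's' — does not fit, so Group B.
"sszjquf": length 7, has 's' — checks out, so Group A.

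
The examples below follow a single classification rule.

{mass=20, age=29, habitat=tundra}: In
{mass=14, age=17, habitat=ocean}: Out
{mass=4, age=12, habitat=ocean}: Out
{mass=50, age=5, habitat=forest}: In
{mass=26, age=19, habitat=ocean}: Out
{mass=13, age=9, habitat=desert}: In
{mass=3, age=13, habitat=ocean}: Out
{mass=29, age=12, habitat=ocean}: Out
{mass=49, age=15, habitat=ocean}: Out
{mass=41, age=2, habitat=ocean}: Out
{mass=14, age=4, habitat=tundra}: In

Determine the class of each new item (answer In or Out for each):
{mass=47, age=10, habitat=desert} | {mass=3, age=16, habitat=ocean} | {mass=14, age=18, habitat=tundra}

In, Out, In

The classifier is using: habitat is not ocean.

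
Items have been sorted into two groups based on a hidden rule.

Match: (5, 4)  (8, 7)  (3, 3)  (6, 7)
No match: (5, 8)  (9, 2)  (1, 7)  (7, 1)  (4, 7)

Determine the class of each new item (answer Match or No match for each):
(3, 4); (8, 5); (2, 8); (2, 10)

Match, No match, No match, No match

One predicate separates the groups cleanly: |first − second| ≤ 1.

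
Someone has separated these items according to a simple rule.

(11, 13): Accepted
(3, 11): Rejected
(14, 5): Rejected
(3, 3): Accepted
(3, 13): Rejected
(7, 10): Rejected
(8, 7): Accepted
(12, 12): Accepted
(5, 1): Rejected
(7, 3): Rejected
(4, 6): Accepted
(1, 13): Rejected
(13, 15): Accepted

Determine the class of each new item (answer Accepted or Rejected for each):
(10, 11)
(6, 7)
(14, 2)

Accepted, Accepted, Rejected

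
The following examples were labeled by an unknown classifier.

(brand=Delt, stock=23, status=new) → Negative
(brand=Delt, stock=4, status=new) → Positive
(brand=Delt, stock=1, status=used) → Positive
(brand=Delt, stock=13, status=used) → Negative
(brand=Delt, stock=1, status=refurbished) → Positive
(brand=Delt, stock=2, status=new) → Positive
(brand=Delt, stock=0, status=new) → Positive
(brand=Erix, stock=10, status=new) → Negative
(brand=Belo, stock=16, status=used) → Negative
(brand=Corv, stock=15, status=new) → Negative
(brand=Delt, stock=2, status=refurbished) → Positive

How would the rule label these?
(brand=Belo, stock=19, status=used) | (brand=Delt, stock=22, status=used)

The pattern is that an item is 'Positive' exactly when: stock ≤ 4.
(brand=Belo, stock=19, status=used) → stock = 19 → Negative.
(brand=Delt, stock=22, status=used) → stock = 22 → Negative.

Negative, Negative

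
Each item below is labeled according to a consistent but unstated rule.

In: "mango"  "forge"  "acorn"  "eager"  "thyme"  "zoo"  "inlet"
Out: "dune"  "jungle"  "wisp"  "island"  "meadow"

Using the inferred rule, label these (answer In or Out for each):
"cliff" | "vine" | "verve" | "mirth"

Checking candidate rules against both groups, what survives is: odd length.

In, Out, In, In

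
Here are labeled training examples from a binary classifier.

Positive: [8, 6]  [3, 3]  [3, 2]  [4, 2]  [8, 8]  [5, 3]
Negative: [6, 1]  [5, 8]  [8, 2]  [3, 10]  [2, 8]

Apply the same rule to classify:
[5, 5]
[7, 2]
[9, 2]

Positive, Negative, Negative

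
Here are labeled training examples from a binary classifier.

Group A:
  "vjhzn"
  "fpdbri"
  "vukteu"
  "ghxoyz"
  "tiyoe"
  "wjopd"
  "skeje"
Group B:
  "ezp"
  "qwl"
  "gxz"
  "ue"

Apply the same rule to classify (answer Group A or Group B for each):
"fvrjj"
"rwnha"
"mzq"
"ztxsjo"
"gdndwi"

All 'Group A' examples share one property — length ≥ 5 — and every 'Group B' example lacks it.

Group A, Group A, Group B, Group A, Group A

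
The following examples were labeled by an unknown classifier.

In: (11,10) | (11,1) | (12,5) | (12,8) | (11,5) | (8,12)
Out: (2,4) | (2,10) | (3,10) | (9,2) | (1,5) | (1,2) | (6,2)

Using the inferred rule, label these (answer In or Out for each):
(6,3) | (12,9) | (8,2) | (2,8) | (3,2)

The common property of the 'In' items is: max ≥ 11. No 'Out' item has it.
Out: (6,3), since max 6. In: (12,9), since max 12. Out: (8,2), since max 8. Out: (2,8), since max 8. Out: (3,2), since max 3.

Out, In, Out, Out, Out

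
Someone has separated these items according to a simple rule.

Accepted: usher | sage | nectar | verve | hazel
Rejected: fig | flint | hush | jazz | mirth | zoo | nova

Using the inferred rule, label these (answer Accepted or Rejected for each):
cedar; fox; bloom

Comparing the two groups points to one rule — contains 'e'.
cedar: has 'e', checks out → Accepted.
fox: no 'e', fails the rule → Rejected.
bloom: no 'e', fails the rule → Rejected.

Accepted, Rejected, Rejected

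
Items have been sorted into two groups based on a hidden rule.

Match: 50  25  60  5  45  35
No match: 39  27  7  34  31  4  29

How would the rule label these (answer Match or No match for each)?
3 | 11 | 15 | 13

No match, No match, Match, No match

One predicate separates the groups cleanly: multiple of 5.
No match: 3, since 3 = 5·0 + 3.
No match: 11, since 11 = 5·2 + 1.
Match: 15, since 15 = 5·3.
No match: 13, since 13 = 5·2 + 3.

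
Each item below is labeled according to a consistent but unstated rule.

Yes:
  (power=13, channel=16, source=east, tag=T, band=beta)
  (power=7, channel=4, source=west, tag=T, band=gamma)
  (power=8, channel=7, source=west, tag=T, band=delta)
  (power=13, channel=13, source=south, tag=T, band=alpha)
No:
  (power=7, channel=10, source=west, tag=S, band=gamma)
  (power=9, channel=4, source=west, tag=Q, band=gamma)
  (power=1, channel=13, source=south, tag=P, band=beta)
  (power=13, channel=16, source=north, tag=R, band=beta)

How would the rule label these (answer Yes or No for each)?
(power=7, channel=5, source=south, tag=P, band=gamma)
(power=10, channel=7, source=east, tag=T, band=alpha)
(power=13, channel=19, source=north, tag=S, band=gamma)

The distinguishing property — tag is T — holds for all the 'Yes' cases and none of the 'No' cases.
(power=7, channel=5, source=south, tag=P, band=gamma): tag is P — does not satisfy this, so No. (power=10, channel=7, source=east, tag=T, band=alpha): tag is T — satisfies this, so Yes. (power=13, channel=19, source=north, tag=S, band=gamma): tag is S — does not satisfy this, so No.

No, Yes, No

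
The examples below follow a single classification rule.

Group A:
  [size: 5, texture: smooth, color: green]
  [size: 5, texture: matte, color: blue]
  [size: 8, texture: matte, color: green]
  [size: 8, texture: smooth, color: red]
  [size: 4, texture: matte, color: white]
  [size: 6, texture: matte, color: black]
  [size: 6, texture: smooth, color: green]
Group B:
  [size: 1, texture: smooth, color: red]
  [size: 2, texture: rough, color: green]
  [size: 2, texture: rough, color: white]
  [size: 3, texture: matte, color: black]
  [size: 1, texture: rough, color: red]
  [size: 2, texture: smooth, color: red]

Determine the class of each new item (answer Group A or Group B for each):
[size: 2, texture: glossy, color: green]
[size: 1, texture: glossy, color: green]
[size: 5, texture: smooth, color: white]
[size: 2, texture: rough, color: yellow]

A rule that fits every label: size ≥ 4 — true of each 'Group A' example, false of each 'Group B' one.
[size: 2, texture: glossy, color: green]: Group B (size = 2).
[size: 1, texture: glossy, color: green]: Group B (size = 1).
[size: 5, texture: smooth, color: white]: Group A (size = 5).
[size: 2, texture: rough, color: yellow]: Group B (size = 2).

Group B, Group B, Group A, Group B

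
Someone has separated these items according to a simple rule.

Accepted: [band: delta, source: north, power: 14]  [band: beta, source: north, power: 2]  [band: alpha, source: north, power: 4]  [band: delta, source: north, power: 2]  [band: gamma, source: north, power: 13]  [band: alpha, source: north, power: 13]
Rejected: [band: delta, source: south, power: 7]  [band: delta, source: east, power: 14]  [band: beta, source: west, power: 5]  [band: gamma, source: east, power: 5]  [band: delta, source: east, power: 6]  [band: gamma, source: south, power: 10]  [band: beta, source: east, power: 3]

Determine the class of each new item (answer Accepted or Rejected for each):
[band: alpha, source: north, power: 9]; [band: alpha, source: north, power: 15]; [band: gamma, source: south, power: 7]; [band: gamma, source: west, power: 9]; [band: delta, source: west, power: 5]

Accepted, Accepted, Rejected, Rejected, Rejected

All 'Accepted' examples share one property — source is north — and every 'Rejected' example lacks it.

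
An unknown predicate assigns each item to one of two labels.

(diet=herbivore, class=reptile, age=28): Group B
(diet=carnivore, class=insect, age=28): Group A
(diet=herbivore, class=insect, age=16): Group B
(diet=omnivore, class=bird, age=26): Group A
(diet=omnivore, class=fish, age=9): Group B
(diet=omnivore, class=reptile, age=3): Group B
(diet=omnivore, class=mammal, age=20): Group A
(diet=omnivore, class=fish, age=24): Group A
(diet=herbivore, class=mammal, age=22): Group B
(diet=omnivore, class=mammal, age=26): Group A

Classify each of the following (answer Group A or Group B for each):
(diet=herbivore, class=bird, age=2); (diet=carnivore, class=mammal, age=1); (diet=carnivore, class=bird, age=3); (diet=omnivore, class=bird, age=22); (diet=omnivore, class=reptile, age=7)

Group B, Group B, Group B, Group A, Group B

The classifier is using: diet is not herbivore AND age ≥ 16.
(diet=herbivore, class=bird, age=2): diet is herbivore, age = 2, does not fit → Group B.
(diet=carnivore, class=mammal, age=1): diet is carnivore, age = 1, does not fit → Group B.
(diet=carnivore, class=bird, age=3): diet is carnivore, age = 3, does not fit → Group B.
(diet=omnivore, class=bird, age=22): diet is omnivore, age = 22, checks out → Group A.
(diet=omnivore, class=reptile, age=7): diet is omnivore, age = 7, does not fit → Group B.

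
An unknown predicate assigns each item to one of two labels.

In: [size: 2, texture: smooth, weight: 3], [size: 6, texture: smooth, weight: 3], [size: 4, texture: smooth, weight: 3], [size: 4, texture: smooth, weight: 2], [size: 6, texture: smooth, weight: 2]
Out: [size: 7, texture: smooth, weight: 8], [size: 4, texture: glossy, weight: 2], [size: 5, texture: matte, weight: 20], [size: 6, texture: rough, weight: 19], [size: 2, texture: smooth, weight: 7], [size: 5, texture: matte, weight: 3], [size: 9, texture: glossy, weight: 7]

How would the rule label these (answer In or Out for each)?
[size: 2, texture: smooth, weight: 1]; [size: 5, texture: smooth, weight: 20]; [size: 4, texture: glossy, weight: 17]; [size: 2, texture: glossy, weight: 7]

In, Out, Out, Out

A rule that fits every label: texture is smooth AND weight ≤ 3 — true of each 'In' example, false of each 'Out' one.
[size: 2, texture: smooth, weight: 1]: In (texture is smooth, weight = 1). [size: 5, texture: smooth, weight: 20]: Out (texture is smooth, weight = 20). [size: 4, texture: glossy, weight: 17]: Out (texture is glossy, weight = 17). [size: 2, texture: glossy, weight: 7]: Out (texture is glossy, weight = 7).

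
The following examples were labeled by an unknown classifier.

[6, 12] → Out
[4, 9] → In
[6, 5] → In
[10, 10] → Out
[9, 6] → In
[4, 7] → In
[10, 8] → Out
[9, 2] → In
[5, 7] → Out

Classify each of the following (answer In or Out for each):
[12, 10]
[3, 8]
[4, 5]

Out, In, In

Checking candidate rules against both groups, what survives is: sum is odd.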